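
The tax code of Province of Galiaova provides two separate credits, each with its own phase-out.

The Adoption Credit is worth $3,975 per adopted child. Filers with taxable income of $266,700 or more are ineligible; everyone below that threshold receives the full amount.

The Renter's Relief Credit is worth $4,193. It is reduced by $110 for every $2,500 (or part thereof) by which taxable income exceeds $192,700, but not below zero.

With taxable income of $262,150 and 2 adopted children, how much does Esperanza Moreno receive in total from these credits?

Adoption Credit: base = 2 × $3,975 = $7,950. $262,150 is below the $266,700 cutoff, so the full $7,950 applies.
Renter's Relief Credit: income exceeds $192,700 by $69,450, which is 28 full-or-partial $2,500 increments; reduction = 28 × $110 = $3,080, leaving $1,113.
Total: $7,950 + $1,113 = $9,063.

$9,063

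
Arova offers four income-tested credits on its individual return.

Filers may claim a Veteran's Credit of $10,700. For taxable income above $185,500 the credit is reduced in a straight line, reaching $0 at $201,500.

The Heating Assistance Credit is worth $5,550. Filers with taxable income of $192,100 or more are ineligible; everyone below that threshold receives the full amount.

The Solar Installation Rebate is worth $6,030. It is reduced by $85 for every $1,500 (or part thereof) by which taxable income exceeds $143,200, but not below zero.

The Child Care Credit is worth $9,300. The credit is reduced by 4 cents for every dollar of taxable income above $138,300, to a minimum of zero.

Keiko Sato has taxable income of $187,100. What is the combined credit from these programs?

Veteran's Credit: $187,100 is $1,600 into a $16,000 phase-out range, leaving 14,400/16,000 of the credit: $10,700 × 14,400/16,000 = $9,630.
Heating Assistance Credit: $187,100 is below the $192,100 cutoff, so the full $5,550 applies.
Solar Installation Rebate: income exceeds $143,200 by $43,900, which is 30 full-or-partial $1,500 increments; reduction = 30 × $85 = $2,550, leaving $3,480.
Child Care Credit: 4% of the $48,800 excess over $138,300 is $1,952; credit = $9,300 − $1,952 = $7,348.
Total: $9,630 + $5,550 + $3,480 + $7,348 = $26,008.

$26,008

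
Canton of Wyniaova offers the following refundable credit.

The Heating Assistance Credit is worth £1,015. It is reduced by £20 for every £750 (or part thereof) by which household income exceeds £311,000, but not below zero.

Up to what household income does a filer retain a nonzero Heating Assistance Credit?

£348,500

After 50 increments the reduction is 50 × £20 = £1,000, leaving £15; one more increment wipes it out. Increment 50 ends at excess 50 × £750 = £37,500, so the highest qualifying income is £311,000 + £37,500 = £348,500.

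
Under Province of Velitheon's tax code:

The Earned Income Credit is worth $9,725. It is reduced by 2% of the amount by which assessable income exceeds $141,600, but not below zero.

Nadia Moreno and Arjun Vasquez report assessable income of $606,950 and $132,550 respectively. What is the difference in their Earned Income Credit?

$9,307

Nadia ($606,950): Earned Income Credit: 2% of the $465,350 excess over $141,600 is $9,307; credit = $9,725 − $9,307 = $418.
Arjun ($132,550): Earned Income Credit: $132,550 is at or below the $141,600 threshold, so the full $9,725 applies.
Difference: |$418 − $9,725| = $9,307.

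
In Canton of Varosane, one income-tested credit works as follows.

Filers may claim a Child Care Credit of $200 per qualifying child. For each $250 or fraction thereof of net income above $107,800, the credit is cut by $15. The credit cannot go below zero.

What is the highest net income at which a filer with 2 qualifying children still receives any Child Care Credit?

$114,300

Full credit = 2 × $200 = $400.
After 26 increments the reduction is 26 × $15 = $390, leaving $10; one more increment wipes it out. Increment 26 ends at excess 26 × $250 = $6,500, so the highest qualifying income is $107,800 + $6,500 = $114,300.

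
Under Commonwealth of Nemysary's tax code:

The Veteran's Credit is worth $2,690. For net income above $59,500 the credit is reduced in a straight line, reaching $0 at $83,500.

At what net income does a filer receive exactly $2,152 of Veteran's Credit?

$64,300

$2,152 is 2,152/2,690 of the full $2,690, so 538/2,690 of the $24,000 range has been used: income = $59,500 + $24,000 × 538/2,690 = $64,300.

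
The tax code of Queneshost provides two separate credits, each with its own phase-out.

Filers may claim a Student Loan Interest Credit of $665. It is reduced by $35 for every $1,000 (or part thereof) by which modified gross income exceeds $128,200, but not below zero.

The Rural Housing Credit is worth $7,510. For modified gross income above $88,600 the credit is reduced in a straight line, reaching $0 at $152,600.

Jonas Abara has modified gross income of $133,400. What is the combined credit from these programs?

$2,708

Student Loan Interest Credit: income exceeds $128,200 by $5,200, which is 6 full-or-partial $1,000 increments; reduction = 6 × $35 = $210, leaving $455.
Rural Housing Credit: $133,400 is $44,800 into a $64,000 phase-out range, leaving 19,200/64,000 of the credit: $7,510 × 19,200/64,000 = $2,253.
Total: $455 + $2,253 = $2,708.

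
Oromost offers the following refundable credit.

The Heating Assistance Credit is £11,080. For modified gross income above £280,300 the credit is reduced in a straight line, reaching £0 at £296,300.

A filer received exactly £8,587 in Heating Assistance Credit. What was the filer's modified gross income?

£283,900

£8,587 is 8,587/11,080 of the full £11,080, so 2,493/11,080 of the £16,000 range has been used: income = £280,300 + £16,000 × 2,493/11,080 = £283,900.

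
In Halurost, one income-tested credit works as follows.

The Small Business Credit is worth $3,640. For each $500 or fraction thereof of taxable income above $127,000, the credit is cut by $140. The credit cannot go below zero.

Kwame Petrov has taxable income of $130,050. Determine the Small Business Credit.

Small Business Credit: income exceeds $127,000 by $3,050, which is 7 full-or-partial $500 increments; reduction = 7 × $140 = $980, leaving $2,660.

$2,660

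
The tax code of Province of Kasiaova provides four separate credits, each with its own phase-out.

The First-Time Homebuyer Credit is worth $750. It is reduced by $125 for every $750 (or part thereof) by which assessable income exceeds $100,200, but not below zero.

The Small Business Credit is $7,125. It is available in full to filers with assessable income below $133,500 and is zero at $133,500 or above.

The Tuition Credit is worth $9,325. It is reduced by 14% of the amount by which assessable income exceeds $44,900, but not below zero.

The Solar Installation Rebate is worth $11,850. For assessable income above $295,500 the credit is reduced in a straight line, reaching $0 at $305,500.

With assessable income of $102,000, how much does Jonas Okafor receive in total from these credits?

$20,681

First-Time Homebuyer Credit: income exceeds $100,200 by $1,800, which is 3 full-or-partial $750 increments; reduction = 3 × $125 = $375, leaving $375.
Small Business Credit: $102,000 is below the $133,500 cutoff, so the full $7,125 applies.
Tuition Credit: 14% of the $57,100 excess over $44,900 is $7,994; credit = $9,325 − $7,994 = $1,331.
Solar Installation Rebate: $102,000 is at or below the $295,500 threshold, so the full $11,850 applies.
Total: $375 + $7,125 + $1,331 + $11,850 = $20,681.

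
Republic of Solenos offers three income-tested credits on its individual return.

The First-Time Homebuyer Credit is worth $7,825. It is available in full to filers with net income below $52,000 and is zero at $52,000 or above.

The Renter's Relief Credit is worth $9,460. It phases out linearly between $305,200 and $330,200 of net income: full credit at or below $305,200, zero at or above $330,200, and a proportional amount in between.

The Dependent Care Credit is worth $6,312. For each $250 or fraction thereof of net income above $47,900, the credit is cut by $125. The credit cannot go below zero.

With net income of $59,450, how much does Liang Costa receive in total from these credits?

First-Time Homebuyer Credit: $59,450 meets or exceeds the $52,000 cutoff, so the credit is $0.
Renter's Relief Credit: $59,450 is at or below the $305,200 threshold, so the full $9,460 applies.
Dependent Care Credit: income exceeds $47,900 by $11,550, which is 47 full-or-partial $250 increments; reduction = 47 × $125 = $5,875, leaving $437.
Total: $0 + $9,460 + $437 = $9,897.

$9,897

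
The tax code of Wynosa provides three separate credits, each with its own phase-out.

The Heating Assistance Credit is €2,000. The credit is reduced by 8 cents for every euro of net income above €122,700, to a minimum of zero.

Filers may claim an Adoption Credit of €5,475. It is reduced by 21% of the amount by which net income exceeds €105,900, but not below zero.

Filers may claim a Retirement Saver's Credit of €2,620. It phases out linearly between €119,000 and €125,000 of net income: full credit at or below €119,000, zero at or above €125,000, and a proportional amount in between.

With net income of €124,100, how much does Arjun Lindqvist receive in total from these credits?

Heating Assistance Credit: 8% of the €1,400 excess over €122,700 is €112; credit = €2,000 − €112 = €1,888.
Adoption Credit: 21% of the €18,200 excess over €105,900 is €3,822; credit = €5,475 − €3,822 = €1,653.
Retirement Saver's Credit: €124,100 is €5,100 into a €6,000 phase-out range, leaving 900/6,000 of the credit: €2,620 × 900/6,000 = €393.
Total: €1,888 + €1,653 + €393 = €3,934.

€3,934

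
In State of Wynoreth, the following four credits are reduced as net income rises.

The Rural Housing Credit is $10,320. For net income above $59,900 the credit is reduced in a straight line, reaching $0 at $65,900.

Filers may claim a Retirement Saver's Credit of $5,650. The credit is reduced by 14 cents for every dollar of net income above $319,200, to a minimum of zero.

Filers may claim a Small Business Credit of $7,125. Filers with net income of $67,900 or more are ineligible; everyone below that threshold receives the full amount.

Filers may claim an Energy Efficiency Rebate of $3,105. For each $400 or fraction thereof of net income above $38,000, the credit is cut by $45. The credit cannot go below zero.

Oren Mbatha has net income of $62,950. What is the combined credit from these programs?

$18,119

Rural Housing Credit: $62,950 is $3,050 into a $6,000 phase-out range, leaving 2,950/6,000 of the credit: $10,320 × 2,950/6,000 = $5,074.
Retirement Saver's Credit: $62,950 is at or below the $319,200 threshold, so the full $5,650 applies.
Small Business Credit: $62,950 is below the $67,900 cutoff, so the full $7,125 applies.
Energy Efficiency Rebate: income exceeds $38,000 by $24,950, which is 63 full-or-partial $400 increments; reduction = 63 × $45 = $2,835, leaving $270.
Total: $5,074 + $5,650 + $7,125 + $270 = $18,119.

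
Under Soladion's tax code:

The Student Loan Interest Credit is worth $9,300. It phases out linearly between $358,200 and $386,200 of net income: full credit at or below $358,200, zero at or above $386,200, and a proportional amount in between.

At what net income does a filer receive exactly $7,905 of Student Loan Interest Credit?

$362,400

$7,905 is 7,905/9,300 of the full $9,300, so 1,395/9,300 of the $28,000 range has been used: income = $358,200 + $28,000 × 1,395/9,300 = $362,400.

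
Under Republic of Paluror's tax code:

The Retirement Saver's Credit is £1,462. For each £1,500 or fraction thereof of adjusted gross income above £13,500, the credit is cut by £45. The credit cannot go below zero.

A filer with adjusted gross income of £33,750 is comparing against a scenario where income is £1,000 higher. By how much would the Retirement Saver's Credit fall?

At £33,750 — income exceeds £13,500 by £20,250, which is 14 full-or-partial £1,500 increments; reduction = 14 × £45 = £630, leaving £832.
At £34,750 — income exceeds £13,500 by £21,250, which is 15 full-or-partial £1,500 increments; reduction = 15 × £45 = £675, leaving £787.
Lost: £832 − £787 = £45.

£45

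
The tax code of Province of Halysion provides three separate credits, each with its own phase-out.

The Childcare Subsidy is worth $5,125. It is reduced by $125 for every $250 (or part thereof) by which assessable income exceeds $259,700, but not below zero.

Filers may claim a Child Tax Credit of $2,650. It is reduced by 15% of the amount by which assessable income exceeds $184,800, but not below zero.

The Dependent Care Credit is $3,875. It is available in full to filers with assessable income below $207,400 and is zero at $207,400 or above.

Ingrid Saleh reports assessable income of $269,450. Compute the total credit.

$250

Childcare Subsidy: income exceeds $259,700 by $9,750, which is 39 full-or-partial $250 increments; reduction = 39 × $125 = $4,875, leaving $250.
Child Tax Credit: 15% of the $84,650 excess over $184,800 is $12,697.50 ≥ base, so the credit is $0.
Dependent Care Credit: $269,450 meets or exceeds the $207,400 cutoff, so the credit is $0.
Total: $250 + $0 + $0 = $250.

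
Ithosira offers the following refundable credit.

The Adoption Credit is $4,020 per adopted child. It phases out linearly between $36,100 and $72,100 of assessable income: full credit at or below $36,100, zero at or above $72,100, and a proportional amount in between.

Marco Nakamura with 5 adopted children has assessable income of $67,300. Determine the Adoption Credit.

Adoption Credit: base = 5 × $4,020 = $20,100. $67,300 is $31,200 into a $36,000 phase-out range, leaving 4,800/36,000 of the credit: $20,100 × 4,800/36,000 = $2,680.

$2,680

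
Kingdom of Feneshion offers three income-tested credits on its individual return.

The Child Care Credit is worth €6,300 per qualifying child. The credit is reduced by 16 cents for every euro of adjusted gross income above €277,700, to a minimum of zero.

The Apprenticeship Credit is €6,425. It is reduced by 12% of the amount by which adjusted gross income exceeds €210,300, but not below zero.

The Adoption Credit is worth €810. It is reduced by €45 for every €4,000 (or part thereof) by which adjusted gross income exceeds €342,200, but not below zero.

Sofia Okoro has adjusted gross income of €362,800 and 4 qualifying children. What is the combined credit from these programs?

€12,124

Child Care Credit: base = 4 × €6,300 = €25,200. 16% of the €85,100 excess over €277,700 is €13,616; credit = €25,200 − €13,616 = €11,584.
Apprenticeship Credit: 12% of the €152,500 excess over €210,300 is €18,300 ≥ base, so the credit is €0.
Adoption Credit: income exceeds €342,200 by €20,600, which is 6 full-or-partial €4,000 increments; reduction = 6 × €45 = €270, leaving €540.
Total: €11,584 + €0 + €540 = €12,124.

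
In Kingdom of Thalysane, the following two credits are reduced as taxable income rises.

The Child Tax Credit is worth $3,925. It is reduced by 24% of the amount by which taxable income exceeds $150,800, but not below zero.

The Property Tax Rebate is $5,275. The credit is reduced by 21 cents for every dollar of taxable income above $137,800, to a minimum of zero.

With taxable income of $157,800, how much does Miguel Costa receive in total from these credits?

Child Tax Credit: 24% of the $7,000 excess over $150,800 is $1,680; credit = $3,925 − $1,680 = $2,245.
Property Tax Rebate: 21% of the $20,000 excess over $137,800 is $4,200; credit = $5,275 − $4,200 = $1,075.
Total: $2,245 + $1,075 = $3,320.

$3,320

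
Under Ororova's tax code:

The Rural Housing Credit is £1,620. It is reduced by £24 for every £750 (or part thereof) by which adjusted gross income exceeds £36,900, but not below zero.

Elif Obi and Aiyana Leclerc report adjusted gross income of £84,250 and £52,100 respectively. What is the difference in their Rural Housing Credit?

£1,032

Elif (£84,250): Rural Housing Credit: income exceeds £36,900 by £47,350, which is 64 full-or-partial £750 increments; reduction = 64 × £24 = £1,536, leaving £84.
Aiyana (£52,100): Rural Housing Credit: income exceeds £36,900 by £15,200, which is 21 full-or-partial £750 increments; reduction = 21 × £24 = £504, leaving £1,116.
Difference: |£84 − £1,116| = £1,032.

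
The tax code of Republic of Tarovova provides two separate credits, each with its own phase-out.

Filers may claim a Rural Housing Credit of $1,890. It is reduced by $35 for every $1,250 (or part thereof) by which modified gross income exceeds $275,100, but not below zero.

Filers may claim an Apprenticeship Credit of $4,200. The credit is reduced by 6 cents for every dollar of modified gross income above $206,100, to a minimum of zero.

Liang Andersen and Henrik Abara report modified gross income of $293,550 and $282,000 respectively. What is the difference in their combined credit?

$315

Liang ($293,550): Rural Housing Credit: income exceeds $275,100 by $18,450, which is 15 full-or-partial $1,250 increments; reduction = 15 × $35 = $525, leaving $1,365. Apprenticeship Credit: 6% of the $87,450 excess over $206,100 is $5,247 ≥ base, so the credit is $0. total $1,365 + $0 = $1,365
Henrik ($282,000): Rural Housing Credit: income exceeds $275,100 by $6,900, which is 6 full-or-partial $1,250 increments; reduction = 6 × $35 = $210, leaving $1,680. Apprenticeship Credit: 6% of the $75,900 excess over $206,100 is $4,554 ≥ base, so the credit is $0. total $1,680 + $0 = $1,680
Difference: |$1,365 − $1,680| = $315.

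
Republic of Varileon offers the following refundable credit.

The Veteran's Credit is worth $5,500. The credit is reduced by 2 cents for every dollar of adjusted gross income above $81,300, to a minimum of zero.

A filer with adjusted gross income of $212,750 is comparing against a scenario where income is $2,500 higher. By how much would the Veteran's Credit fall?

$50

At $212,750 — 2% of the $131,450 excess over $81,300 is $2,629; credit = $5,500 − $2,629 = $2,871.
At $215,250 — 2% of the $133,950 excess over $81,300 is $2,679; credit = $5,500 − $2,679 = $2,821.
Lost: $2,871 − $2,821 = $50.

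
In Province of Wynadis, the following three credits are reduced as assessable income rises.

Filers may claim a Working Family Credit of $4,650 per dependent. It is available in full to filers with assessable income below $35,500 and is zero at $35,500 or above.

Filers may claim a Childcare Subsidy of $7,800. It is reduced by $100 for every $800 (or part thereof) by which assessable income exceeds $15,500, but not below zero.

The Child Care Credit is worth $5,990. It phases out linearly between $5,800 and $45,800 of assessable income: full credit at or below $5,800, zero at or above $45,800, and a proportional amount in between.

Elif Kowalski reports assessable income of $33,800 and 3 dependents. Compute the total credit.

$21,247

Working Family Credit: base = 3 × $4,650 = $13,950. $33,800 is below the $35,500 cutoff, so the full $13,950 applies.
Childcare Subsidy: income exceeds $15,500 by $18,300, which is 23 full-or-partial $800 increments; reduction = 23 × $100 = $2,300, leaving $5,500.
Child Care Credit: $33,800 is $28,000 into a $40,000 phase-out range, leaving 12,000/40,000 of the credit: $5,990 × 12,000/40,000 = $1,797.
Total: $13,950 + $5,500 + $1,797 = $21,247.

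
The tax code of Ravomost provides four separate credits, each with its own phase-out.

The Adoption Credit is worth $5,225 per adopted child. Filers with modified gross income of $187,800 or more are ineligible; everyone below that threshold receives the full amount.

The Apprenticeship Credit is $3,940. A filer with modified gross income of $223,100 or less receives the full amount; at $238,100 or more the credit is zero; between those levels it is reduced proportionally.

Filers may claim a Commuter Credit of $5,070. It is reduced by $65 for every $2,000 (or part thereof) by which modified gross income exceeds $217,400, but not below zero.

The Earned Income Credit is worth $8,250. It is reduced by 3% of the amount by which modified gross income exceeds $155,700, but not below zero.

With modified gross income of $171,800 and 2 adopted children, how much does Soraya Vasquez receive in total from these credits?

Adoption Credit: base = 2 × $5,225 = $10,450. $171,800 is below the $187,800 cutoff, so the full $10,450 applies.
Apprenticeship Credit: $171,800 is at or below the $223,100 threshold, so the full $3,940 applies.
Commuter Credit: $171,800 is at or below the $217,400 threshold, so the full $5,070 applies.
Earned Income Credit: 3% of the $16,100 excess over $155,700 is $483; credit = $8,250 − $483 = $7,767.
Total: $10,450 + $3,940 + $5,070 + $7,767 = $27,227.

$27,227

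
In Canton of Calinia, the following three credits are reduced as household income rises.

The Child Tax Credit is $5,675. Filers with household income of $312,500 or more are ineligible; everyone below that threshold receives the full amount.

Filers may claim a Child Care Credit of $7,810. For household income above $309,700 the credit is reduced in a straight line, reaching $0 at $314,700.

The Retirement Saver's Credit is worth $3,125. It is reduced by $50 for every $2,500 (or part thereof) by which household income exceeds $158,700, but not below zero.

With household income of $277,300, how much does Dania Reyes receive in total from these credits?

Child Tax Credit: $277,300 is below the $312,500 cutoff, so the full $5,675 applies.
Child Care Credit: $277,300 is at or below the $309,700 threshold, so the full $7,810 applies.
Retirement Saver's Credit: income exceeds $158,700 by $118,600, which is 48 full-or-partial $2,500 increments; reduction = 48 × $50 = $2,400, leaving $725.
Total: $5,675 + $7,810 + $725 = $14,210.

$14,210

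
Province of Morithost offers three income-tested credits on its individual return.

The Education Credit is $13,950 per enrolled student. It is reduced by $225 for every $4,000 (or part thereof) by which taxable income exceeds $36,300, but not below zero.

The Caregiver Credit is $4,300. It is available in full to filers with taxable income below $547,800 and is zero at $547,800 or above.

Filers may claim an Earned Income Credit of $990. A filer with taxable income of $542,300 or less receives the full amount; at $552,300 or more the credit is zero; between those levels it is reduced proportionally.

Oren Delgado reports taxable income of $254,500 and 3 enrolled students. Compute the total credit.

Education Credit: base = 3 × $13,950 = $41,850. income exceeds $36,300 by $218,200, which is 55 full-or-partial $4,000 increments; reduction = 55 × $225 = $12,375, leaving $29,475.
Caregiver Credit: $254,500 is below the $547,800 cutoff, so the full $4,300 applies.
Earned Income Credit: $254,500 is at or below the $542,300 threshold, so the full $990 applies.
Total: $29,475 + $4,300 + $990 = $34,765.

$34,765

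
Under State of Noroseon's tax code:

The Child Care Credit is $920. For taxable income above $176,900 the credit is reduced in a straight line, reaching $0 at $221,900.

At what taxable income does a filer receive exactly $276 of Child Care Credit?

$276 is 276/920 of the full $920, so 644/920 of the $45,000 range has been used: income = $176,900 + $45,000 × 644/920 = $208,400.

$208,400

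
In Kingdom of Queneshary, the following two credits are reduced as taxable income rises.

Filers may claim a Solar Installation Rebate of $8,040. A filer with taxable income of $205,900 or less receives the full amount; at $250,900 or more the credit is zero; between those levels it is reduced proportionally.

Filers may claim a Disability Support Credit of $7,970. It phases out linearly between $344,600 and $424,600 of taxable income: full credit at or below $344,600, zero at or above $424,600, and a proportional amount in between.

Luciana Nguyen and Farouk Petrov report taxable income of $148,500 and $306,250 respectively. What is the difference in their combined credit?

Luciana ($148,500): Solar Installation Rebate: $148,500 is at or below the $205,900 threshold, so the full $8,040 applies. Disability Support Credit: $148,500 is at or below the $344,600 threshold, so the full $7,970 applies. total $8,040 + $7,970 = $16,010
Farouk ($306,250): Solar Installation Rebate: $306,250 is at or above $250,900, so the credit is $0. Disability Support Credit: $306,250 is at or below the $344,600 threshold, so the full $7,970 applies. total $0 + $7,970 = $7,970
Difference: |$16,010 − $7,970| = $8,040.

$8,040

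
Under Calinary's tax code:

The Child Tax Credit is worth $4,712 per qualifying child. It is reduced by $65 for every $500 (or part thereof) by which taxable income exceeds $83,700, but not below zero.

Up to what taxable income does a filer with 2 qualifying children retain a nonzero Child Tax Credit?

$155,700

Full credit = 2 × $4,712 = $9,424.
After 144 increments the reduction is 144 × $65 = $9,360, leaving $64; one more increment wipes it out. Increment 144 ends at excess 144 × $500 = $72,000, so the highest qualifying income is $83,700 + $72,000 = $155,700.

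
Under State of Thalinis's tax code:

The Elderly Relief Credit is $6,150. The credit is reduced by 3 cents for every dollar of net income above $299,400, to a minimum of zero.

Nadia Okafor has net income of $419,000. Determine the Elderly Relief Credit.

$2,562

Elderly Relief Credit: 3% of the $119,600 excess over $299,400 is $3,588; credit = $6,150 − $3,588 = $2,562.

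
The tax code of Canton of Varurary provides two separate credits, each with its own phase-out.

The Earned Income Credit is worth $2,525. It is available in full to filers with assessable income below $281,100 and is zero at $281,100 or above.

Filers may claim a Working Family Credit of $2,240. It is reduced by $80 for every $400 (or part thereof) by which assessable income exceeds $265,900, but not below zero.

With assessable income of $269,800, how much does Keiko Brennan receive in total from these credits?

Earned Income Credit: $269,800 is below the $281,100 cutoff, so the full $2,525 applies.
Working Family Credit: income exceeds $265,900 by $3,900, which is 10 full-or-partial $400 increments; reduction = 10 × $80 = $800, leaving $1,440.
Total: $2,525 + $1,440 = $3,965.

$3,965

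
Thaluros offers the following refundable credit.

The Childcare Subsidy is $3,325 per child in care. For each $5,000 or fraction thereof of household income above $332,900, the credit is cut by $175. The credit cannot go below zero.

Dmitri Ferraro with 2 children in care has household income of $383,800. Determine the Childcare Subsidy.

$4,725

Childcare Subsidy: base = 2 × $3,325 = $6,650. income exceeds $332,900 by $50,900, which is 11 full-or-partial $5,000 increments; reduction = 11 × $175 = $1,925, leaving $4,725.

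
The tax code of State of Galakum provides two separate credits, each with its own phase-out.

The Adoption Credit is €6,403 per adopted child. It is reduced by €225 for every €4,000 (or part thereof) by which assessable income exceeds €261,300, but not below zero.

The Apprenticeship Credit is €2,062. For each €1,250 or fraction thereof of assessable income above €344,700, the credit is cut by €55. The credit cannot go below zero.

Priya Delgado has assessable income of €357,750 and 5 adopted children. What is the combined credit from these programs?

Adoption Credit: base = 5 × €6,403 = €32,015. income exceeds €261,300 by €96,450, which is 25 full-or-partial €4,000 increments; reduction = 25 × €225 = €5,625, leaving €26,390.
Apprenticeship Credit: income exceeds €344,700 by €13,050, which is 11 full-or-partial €1,250 increments; reduction = 11 × €55 = €605, leaving €1,457.
Total: €26,390 + €1,457 = €27,847.

€27,847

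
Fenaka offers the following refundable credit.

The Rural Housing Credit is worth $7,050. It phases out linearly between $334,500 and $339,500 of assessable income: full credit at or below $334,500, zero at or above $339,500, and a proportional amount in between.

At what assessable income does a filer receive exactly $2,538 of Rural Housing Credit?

$2,538 is 2,538/7,050 of the full $7,050, so 4,512/7,050 of the $5,000 range has been used: income = $334,500 + $5,000 × 4,512/7,050 = $337,700.

$337,700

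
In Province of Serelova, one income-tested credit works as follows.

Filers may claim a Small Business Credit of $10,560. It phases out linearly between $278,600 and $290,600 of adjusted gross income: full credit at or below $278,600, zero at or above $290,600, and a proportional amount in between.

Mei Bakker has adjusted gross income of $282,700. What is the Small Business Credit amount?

$6,952

Small Business Credit: $282,700 is $4,100 into a $12,000 phase-out range, leaving 7,900/12,000 of the credit: $10,560 × 7,900/12,000 = $6,952.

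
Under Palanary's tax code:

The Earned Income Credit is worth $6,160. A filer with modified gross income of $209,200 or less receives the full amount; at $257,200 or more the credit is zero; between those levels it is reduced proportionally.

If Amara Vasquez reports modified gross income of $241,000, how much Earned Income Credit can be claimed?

Earned Income Credit: $241,000 is $31,800 into a $48,000 phase-out range, leaving 16,200/48,000 of the credit: $6,160 × 16,200/48,000 = $2,079.

$2,079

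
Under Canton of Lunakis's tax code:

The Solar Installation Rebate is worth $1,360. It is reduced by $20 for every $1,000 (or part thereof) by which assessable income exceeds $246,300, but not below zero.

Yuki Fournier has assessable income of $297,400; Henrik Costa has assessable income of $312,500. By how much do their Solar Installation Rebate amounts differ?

$300

Yuki ($297,400): Solar Installation Rebate: income exceeds $246,300 by $51,100, which is 52 full-or-partial $1,000 increments; reduction = 52 × $20 = $1,040, leaving $320.
Henrik ($312,500): Solar Installation Rebate: income exceeds $246,300 by $66,200, which is 67 full-or-partial $1,000 increments; reduction = 67 × $20 = $1,340, leaving $20.
Difference: |$320 − $20| = $300.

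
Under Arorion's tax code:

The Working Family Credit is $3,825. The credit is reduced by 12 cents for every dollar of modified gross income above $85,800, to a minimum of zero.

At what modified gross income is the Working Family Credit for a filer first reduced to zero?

The credit falls by 12% of each dollar above $85,800, so it reaches zero when the excess is $3,825 / 12% = $31,875: income = $85,800 + $31,875 = $117,675.

$117,675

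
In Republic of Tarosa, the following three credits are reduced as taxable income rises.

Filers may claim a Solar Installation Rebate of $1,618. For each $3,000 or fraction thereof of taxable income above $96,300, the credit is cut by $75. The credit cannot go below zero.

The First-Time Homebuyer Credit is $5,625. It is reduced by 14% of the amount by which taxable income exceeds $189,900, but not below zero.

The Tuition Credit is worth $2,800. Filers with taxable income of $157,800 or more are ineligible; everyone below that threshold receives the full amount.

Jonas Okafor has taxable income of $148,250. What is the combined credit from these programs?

Solar Installation Rebate: income exceeds $96,300 by $51,950, which is 18 full-or-partial $3,000 increments; reduction = 18 × $75 = $1,350, leaving $268.
First-Time Homebuyer Credit: $148,250 is at or below the $189,900 threshold, so the full $5,625 applies.
Tuition Credit: $148,250 is below the $157,800 cutoff, so the full $2,800 applies.
Total: $268 + $5,625 + $2,800 = $8,693.

$8,693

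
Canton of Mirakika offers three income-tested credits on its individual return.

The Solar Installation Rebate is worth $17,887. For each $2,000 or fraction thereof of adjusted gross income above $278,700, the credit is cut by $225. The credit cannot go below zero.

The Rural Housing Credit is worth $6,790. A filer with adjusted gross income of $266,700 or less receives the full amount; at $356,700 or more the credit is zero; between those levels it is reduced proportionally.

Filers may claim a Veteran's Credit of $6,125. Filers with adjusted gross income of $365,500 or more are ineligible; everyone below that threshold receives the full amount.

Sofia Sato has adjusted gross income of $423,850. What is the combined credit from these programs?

Solar Installation Rebate: income exceeds $278,700 by $145,150, which is 73 full-or-partial $2,000 increments; reduction = 73 × $225 = $16,425, leaving $1,462.
Rural Housing Credit: $423,850 is at or above $356,700, so the credit is $0.
Veteran's Credit: $423,850 meets or exceeds the $365,500 cutoff, so the credit is $0.
Total: $1,462 + $0 + $0 = $1,462.

$1,462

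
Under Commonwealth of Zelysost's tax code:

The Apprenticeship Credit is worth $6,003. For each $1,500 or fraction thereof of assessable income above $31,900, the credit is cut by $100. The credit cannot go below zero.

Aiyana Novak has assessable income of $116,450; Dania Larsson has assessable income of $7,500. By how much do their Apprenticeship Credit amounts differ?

$5,700

Aiyana ($116,450): Apprenticeship Credit: income exceeds $31,900 by $84,550, which is 57 full-or-partial $1,500 increments; reduction = 57 × $100 = $5,700, leaving $303.
Dania ($7,500): Apprenticeship Credit: $7,500 is at or below the $31,900 threshold, so the full $6,003 applies.
Difference: |$303 − $6,003| = $5,700.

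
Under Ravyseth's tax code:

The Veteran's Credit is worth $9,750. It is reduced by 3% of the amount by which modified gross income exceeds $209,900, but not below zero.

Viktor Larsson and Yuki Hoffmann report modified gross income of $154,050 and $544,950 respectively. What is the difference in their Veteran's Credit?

$9,750

Viktor ($154,050): Veteran's Credit: $154,050 is at or below the $209,900 threshold, so the full $9,750 applies.
Yuki ($544,950): Veteran's Credit: 3% of the $335,050 excess over $209,900 is $10,051.50 ≥ base, so the credit is $0.
Difference: |$9,750 − $0| = $9,750.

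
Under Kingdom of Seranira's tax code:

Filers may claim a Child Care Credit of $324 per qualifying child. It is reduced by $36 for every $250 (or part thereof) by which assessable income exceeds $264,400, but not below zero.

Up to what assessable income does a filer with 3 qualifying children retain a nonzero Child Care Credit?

Full credit = 3 × $324 = $972.
After 26 increments the reduction is 26 × $36 = $936, leaving $36; one more increment wipes it out. Increment 26 ends at excess 26 × $250 = $6,500, so the highest qualifying income is $264,400 + $6,500 = $270,900.

$270,900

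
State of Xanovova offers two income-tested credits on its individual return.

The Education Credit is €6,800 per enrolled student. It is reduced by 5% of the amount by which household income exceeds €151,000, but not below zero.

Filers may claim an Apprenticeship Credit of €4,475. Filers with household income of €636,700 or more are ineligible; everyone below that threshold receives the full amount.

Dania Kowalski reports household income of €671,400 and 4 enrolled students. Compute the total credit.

Education Credit: base = 4 × €6,800 = €27,200. 5% of the €520,400 excess over €151,000 is €26,020; credit = €27,200 − €26,020 = €1,180.
Apprenticeship Credit: €671,400 meets or exceeds the €636,700 cutoff, so the credit is €0.
Total: €1,180 + €0 = €1,180.

€1,180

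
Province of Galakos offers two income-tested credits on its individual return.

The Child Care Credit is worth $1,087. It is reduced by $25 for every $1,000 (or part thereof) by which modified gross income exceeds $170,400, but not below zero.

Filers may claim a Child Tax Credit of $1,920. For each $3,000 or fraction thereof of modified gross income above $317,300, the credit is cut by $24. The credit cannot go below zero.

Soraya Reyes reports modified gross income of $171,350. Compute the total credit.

$2,982

Child Care Credit: income exceeds $170,400 by $950, which is 1 full-or-partial $1,000 increment; reduction = 1 × $25 = $25, leaving $1,062.
Child Tax Credit: $171,350 is at or below the $317,300 threshold, so the full $1,920 applies.
Total: $1,062 + $1,920 = $2,982.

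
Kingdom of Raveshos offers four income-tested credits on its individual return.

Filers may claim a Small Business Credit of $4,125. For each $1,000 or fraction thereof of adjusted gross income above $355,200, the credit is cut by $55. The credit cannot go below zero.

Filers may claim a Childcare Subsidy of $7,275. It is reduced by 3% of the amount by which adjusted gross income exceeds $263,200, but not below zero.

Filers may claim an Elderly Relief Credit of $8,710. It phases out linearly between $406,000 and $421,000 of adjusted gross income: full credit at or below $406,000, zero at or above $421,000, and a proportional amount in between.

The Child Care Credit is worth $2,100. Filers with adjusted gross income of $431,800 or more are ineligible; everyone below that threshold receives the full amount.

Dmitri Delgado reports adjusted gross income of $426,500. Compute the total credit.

$4,641

Small Business Credit: income exceeds $355,200 by $71,300, which is 72 full-or-partial $1,000 increments; reduction = 72 × $55 = $3,960, leaving $165.
Childcare Subsidy: 3% of the $163,300 excess over $263,200 is $4,899; credit = $7,275 − $4,899 = $2,376.
Elderly Relief Credit: $426,500 is at or above $421,000, so the credit is $0.
Child Care Credit: $426,500 is below the $431,800 cutoff, so the full $2,100 applies.
Total: $165 + $2,376 + $0 + $2,100 = $4,641.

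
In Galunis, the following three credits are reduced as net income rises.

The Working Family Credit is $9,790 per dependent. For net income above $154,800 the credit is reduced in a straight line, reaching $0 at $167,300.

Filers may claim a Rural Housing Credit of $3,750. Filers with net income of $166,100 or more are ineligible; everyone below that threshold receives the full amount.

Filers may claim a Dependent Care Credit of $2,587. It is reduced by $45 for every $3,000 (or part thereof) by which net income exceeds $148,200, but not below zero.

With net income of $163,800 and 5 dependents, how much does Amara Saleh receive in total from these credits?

$19,773

Working Family Credit: base = 5 × $9,790 = $48,950. $163,800 is $9,000 into a $12,500 phase-out range, leaving 3,500/12,500 of the credit: $48,950 × 3,500/12,500 = $13,706.
Rural Housing Credit: $163,800 is below the $166,100 cutoff, so the full $3,750 applies.
Dependent Care Credit: income exceeds $148,200 by $15,600, which is 6 full-or-partial $3,000 increments; reduction = 6 × $45 = $270, leaving $2,317.
Total: $13,706 + $3,750 + $2,317 = $19,773.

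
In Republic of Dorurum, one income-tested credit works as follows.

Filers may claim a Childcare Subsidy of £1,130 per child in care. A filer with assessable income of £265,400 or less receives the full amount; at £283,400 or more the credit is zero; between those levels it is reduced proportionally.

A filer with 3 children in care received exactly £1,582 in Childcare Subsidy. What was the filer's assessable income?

£275,000

Full credit = 3 × £1,130 = £3,390.
£1,582 is 1,582/3,390 of the full £3,390, so 1,808/3,390 of the £18,000 range has been used: income = £265,400 + £18,000 × 1,808/3,390 = £275,000.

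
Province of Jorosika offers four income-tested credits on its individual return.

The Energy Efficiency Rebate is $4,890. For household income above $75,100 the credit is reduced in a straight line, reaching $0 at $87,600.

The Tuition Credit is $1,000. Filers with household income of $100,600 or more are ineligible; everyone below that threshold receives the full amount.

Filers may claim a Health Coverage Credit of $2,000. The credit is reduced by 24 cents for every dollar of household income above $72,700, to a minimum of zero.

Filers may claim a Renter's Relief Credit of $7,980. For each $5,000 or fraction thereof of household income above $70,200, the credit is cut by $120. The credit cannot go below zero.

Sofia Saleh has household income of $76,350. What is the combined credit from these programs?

$14,265

Energy Efficiency Rebate: $76,350 is $1,250 into a $12,500 phase-out range, leaving 11,250/12,500 of the credit: $4,890 × 11,250/12,500 = $4,401.
Tuition Credit: $76,350 is below the $100,600 cutoff, so the full $1,000 applies.
Health Coverage Credit: 24% of the $3,650 excess over $72,700 is $876; credit = $2,000 − $876 = $1,124.
Renter's Relief Credit: income exceeds $70,200 by $6,150, which is 2 full-or-partial $5,000 increments; reduction = 2 × $120 = $240, leaving $7,740.
Total: $4,401 + $1,000 + $1,124 + $7,740 = $14,265.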